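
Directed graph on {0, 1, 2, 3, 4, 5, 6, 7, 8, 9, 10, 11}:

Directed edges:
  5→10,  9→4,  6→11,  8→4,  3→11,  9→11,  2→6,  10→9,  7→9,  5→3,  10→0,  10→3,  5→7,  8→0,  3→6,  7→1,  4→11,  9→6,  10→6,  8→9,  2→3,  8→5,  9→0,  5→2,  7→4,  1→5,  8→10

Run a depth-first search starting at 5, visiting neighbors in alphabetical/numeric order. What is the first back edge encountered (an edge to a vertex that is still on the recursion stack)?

1->5

DFS from 5 (visiting neighbors in alphabetical/numeric order); mark gray on enter, black on exit:
5 gray
  2 gray
    3 gray
      6 gray
        11 gray
        11 black
      6 black
      3→11: 11 black — skip
    3 black
    2→6: 6 black — skip
  2 black
  5→3: 3 black — skip
  7 gray
    1 gray
      1→5: 5 is gray → back edge
First back edge: 1 → 5.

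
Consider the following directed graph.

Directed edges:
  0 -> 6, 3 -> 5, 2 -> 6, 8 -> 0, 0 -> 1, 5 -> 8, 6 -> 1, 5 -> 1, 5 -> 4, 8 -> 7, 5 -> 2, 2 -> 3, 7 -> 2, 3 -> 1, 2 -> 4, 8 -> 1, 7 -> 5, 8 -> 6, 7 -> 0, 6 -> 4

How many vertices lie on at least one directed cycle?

A vertex is on a directed cycle iff it belongs to a strongly connected component of size ≥ 2 (or has a self-loop).
The vertices on cycles are {2, 3, 5, 7, 8} — 5 in total.

5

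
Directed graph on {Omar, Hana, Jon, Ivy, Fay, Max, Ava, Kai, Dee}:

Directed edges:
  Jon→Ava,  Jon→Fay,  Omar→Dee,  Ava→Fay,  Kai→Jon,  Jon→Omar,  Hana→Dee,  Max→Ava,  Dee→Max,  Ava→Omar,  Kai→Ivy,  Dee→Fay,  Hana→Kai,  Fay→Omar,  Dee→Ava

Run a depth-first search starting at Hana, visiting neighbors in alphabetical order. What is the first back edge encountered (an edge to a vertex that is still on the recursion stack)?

Omar→Dee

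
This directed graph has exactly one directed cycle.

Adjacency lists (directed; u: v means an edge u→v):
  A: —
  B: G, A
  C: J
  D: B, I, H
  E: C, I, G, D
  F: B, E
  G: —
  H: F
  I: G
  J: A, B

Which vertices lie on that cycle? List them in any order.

D, E, F, H

DFS with gray/black marking from E:
E gray
  C gray
    J gray
      A gray
      A black
      B gray
        G gray
        G black
        B→A: A black — skip
      B black
    J black
  C black
  I gray
    I→G: G black — skip
  I black
  E→G: G black — skip
  D gray
    D→B: B black — skip
    D→I: I black — skip
    H gray
      F gray
        F→B: B black — skip
        F→E: E is gray → back edge
Back edge closes the cycle E → D → H → F → E; its vertices are {D, E, F, H}.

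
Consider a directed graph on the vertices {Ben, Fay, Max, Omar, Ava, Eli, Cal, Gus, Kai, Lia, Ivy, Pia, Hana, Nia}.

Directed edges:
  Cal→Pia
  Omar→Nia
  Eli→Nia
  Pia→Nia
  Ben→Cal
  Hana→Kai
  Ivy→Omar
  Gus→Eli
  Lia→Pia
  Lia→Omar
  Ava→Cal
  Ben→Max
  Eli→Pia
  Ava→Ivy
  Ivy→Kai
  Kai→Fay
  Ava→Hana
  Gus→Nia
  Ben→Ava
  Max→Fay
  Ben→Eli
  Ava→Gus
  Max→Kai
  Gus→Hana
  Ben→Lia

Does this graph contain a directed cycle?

No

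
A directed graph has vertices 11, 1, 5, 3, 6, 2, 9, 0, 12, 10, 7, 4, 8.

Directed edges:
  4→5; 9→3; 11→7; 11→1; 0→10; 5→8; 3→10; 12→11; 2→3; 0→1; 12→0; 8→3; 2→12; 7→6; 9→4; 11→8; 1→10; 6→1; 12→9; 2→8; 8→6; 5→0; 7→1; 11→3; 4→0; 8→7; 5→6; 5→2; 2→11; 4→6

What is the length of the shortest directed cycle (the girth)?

5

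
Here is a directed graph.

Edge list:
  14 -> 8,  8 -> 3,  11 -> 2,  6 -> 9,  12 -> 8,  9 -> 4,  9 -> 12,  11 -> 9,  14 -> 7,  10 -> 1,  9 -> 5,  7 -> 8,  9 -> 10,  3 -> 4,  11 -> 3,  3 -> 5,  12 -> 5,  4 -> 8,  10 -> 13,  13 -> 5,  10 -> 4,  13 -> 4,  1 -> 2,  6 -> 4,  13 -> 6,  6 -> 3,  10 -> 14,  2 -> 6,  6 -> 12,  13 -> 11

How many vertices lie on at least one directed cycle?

A vertex is on a directed cycle iff it belongs to a strongly connected component of size ≥ 2 (or has a self-loop).
The vertices on cycles are {1, 2, 3, 4, 6, 8, 9, 10, 11, 13} — 10 in total.

10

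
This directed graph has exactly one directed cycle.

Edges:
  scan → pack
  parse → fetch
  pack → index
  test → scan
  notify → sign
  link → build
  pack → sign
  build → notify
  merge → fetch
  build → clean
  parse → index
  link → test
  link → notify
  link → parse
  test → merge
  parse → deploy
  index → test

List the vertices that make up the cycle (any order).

pack, scan, test, index

DFS with gray/black marking from test:
test gray
  scan gray
    pack gray
      sign gray
      sign black
      index gray
        index→test: test is gray → back edge
Back edge closes the cycle test → scan → pack → index → test; its vertices are {pack, scan, test, index}.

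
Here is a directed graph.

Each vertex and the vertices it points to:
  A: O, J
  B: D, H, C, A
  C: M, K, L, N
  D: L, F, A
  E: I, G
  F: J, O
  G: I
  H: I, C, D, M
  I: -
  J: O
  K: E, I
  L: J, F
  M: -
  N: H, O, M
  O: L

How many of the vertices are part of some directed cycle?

7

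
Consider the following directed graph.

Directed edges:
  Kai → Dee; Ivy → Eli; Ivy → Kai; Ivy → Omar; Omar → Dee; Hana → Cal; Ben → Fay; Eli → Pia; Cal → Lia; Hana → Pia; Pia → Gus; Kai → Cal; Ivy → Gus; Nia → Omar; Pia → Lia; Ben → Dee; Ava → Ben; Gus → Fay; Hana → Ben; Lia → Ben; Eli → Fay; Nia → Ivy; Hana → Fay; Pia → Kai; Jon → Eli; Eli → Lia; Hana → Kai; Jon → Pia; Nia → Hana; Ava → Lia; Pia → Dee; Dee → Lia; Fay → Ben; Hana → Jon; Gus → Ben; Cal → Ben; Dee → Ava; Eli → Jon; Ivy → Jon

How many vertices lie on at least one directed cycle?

A vertex is on a directed cycle iff it belongs to a strongly connected component of size ≥ 2 (or has a self-loop).
The vertices on cycles are {Ava, Ben, Dee, Eli, Fay, Jon, Lia} — 7 in total.

7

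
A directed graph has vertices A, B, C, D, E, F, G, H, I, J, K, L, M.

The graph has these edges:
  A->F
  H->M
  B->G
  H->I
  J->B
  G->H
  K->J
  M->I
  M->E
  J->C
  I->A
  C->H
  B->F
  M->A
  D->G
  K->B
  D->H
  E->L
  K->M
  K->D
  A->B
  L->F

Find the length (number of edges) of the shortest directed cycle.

5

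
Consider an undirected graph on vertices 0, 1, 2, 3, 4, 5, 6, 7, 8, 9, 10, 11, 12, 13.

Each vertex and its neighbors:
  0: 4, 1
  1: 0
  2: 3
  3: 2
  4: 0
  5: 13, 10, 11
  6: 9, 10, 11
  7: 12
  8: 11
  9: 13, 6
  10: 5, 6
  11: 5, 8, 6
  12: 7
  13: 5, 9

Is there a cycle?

DFS, tracking each vertex's parent; an edge to a visited non-parent vertex closes a cycle.
Start from 10:
visit 10 (parent –)
  visit 5 (parent 10)
    visit 13 (parent 5)
      13–5: parent, skip
      visit 9 (parent 13)
        9–13: parent, skip
        visit 6 (parent 9)
          6–9: parent, skip
          6–10: 10 visited and ≠ parent → cycle
Cycle: 10 – 5 – 13 – 9 – 6 – 10.

Yes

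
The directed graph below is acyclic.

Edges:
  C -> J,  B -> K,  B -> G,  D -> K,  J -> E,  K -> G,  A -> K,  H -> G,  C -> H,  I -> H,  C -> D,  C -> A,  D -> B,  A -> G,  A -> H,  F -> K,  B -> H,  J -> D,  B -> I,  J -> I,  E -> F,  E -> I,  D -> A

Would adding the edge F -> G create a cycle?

No

Adding F→G creates a cycle iff G can already reach F.
Explore from G: no path reaches F. The graph stays acyclic.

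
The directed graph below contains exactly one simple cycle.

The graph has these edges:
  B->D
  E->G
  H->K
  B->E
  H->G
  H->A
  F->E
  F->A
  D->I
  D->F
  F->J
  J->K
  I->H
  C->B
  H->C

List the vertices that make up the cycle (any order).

DFS with gray/black marking from B:
B gray
  E gray
    G gray
    G black
  E black
  D gray
    F gray
      A gray
      A black
      J gray
        K gray
        K black
      J black
      F→E: E black — skip
    F black
    I gray
      H gray
        H→G: G black — skip
        C gray
          C→B: B is gray → back edge
Back edge closes the cycle B → D → I → H → C → B; its vertices are {B, C, D, H, I}.

B, C, D, H, I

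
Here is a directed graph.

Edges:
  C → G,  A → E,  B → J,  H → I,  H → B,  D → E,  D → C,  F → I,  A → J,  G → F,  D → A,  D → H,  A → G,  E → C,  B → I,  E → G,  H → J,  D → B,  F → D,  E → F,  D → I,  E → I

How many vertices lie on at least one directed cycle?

6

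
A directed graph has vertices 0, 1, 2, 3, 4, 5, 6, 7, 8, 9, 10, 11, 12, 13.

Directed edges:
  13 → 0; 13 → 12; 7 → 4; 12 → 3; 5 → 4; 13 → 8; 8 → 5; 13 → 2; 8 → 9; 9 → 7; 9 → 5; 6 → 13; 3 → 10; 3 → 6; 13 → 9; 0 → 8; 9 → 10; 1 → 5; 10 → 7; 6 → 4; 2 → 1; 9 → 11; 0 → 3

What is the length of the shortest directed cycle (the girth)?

For each vertex v, BFS finds the shortest path from v back to v.
The shortest such closed walk is 13 → 0 → 3 → 6 → 13, length 4.

4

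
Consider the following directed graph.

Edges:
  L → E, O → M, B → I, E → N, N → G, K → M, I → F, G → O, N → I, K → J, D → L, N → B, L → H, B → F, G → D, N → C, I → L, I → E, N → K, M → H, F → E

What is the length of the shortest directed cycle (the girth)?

3

For each vertex v, BFS finds the shortest path from v back to v.
The shortest such closed walk is N → I → E → N, length 3.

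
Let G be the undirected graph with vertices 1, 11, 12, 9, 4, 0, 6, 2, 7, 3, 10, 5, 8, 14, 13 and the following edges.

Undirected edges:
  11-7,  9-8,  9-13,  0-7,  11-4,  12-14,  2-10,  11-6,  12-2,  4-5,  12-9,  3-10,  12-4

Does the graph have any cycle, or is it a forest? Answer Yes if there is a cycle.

DFS, tracking each vertex's parent; an edge to a visited non-parent vertex closes a cycle.
Start from 9:
visit 9 (parent –)
  visit 12 (parent 9)
    visit 2 (parent 12)
      visit 10 (parent 2)
        visit 3 (parent 10)
          3–10: parent, skip
        10–2: parent, skip
      2–12: parent, skip
    visit 14 (parent 12)
      14–12: parent, skip
    visit 4 (parent 12)
      4–12: parent, skip
      visit 11 (parent 4)
        visit 7 (parent 11)
          7–11: parent, skip
          visit 0 (parent 7)
            0–7: parent, skip
        11–4: parent, skip
        visit 6 (parent 11)
          6–11: parent, skip
      visit 5 (parent 4)
        5–4: parent, skip
    12–9: parent, skip
  visit 13 (parent 9)
    13–9: parent, skip
  visit 8 (parent 9)
    8–9: parent, skip
visit 1 (parent –)
No non-parent visited neighbor found — the graph is a forest.

No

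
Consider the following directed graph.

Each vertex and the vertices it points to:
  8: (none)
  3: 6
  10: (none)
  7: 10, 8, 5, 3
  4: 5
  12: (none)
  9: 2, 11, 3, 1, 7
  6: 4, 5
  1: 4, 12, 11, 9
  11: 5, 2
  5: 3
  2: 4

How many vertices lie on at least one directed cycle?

6

A vertex is on a directed cycle iff it belongs to a strongly connected component of size ≥ 2 (or has a self-loop).
The vertices on cycles are {1, 3, 4, 5, 6, 9} — 6 in total.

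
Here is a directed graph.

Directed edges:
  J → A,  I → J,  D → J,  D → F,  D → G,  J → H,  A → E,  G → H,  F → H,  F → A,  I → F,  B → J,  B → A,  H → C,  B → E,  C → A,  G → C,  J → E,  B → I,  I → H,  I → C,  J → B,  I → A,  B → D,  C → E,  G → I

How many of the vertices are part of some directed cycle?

A vertex is on a directed cycle iff it belongs to a strongly connected component of size ≥ 2 (or has a self-loop).
The vertices on cycles are {B, D, G, I, J} — 5 in total.

5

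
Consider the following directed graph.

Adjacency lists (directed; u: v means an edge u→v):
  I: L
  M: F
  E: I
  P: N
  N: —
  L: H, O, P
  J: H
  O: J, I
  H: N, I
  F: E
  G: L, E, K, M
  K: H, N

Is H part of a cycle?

Yes

H is on a cycle iff H can reach itself via ≥1 edge.
H → I → L → H — yes.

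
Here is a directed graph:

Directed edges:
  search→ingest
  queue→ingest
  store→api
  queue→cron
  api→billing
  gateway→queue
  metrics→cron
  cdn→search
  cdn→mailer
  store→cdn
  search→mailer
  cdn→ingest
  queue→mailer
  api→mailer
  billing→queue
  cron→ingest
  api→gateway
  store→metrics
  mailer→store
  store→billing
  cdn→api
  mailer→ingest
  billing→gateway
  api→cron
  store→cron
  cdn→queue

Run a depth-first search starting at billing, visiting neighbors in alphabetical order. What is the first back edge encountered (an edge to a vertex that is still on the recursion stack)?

DFS from billing (visiting neighbors in alphabetical order); mark gray on enter, black on exit:
billing gray
  gateway gray
    queue gray
      cron gray
        ingest gray
        ingest black
      cron black
      queue→ingest: ingest black — skip
      mailer gray
        mailer→ingest: ingest black — skip
        store gray
          api gray
            api→billing: billing is gray → back edge
First back edge: api → billing.

api→billing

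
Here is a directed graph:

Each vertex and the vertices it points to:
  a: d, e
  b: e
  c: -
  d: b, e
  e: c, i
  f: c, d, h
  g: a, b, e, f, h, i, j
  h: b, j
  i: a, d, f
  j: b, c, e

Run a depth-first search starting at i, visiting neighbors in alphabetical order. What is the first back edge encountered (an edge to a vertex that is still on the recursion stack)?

e→i

DFS from i (visiting neighbors in alphabetical order); mark gray on enter, black on exit:
i gray
  a gray
    d gray
      b gray
        e gray
          c gray
          c black
          e→i: i is gray → back edge
First back edge: e → i.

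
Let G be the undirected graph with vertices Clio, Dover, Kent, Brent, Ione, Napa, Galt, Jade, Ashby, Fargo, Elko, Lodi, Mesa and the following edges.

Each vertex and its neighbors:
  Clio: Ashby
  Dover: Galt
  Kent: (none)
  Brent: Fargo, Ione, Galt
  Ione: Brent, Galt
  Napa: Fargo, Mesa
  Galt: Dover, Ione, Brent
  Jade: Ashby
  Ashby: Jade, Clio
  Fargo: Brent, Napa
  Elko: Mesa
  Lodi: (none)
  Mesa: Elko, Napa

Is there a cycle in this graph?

Yes

DFS, tracking each vertex's parent; an edge to a visited non-parent vertex closes a cycle.
Start from Fargo:
visit Fargo (parent –)
  visit Brent (parent Fargo)
    Brent–Fargo: parent, skip
    visit Ione (parent Brent)
      Ione–Brent: parent, skip
      visit Galt (parent Ione)
        visit Dover (parent Galt)
          Dover–Galt: parent, skip
        Galt–Ione: parent, skip
        Galt–Brent: Brent visited and ≠ parent → cycle
Cycle: Brent – Ione – Galt – Brent.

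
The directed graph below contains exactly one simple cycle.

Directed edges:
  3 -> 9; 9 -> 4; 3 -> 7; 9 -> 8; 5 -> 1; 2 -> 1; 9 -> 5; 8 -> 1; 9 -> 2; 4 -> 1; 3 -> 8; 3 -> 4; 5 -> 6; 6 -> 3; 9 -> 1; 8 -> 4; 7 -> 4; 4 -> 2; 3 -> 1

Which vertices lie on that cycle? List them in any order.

DFS with gray/black marking from 6:
6 gray
  3 gray
    7 gray
      4 gray
        1 gray
        1 black
        2 gray
          2→1: 1 black — skip
        2 black
      4 black
    7 black
    9 gray
      5 gray
        5→1: 1 black — skip
        5→6: 6 is gray → back edge
Back edge closes the cycle 6 → 3 → 9 → 5 → 6; its vertices are {3, 5, 6, 9}.

3, 5, 6, 9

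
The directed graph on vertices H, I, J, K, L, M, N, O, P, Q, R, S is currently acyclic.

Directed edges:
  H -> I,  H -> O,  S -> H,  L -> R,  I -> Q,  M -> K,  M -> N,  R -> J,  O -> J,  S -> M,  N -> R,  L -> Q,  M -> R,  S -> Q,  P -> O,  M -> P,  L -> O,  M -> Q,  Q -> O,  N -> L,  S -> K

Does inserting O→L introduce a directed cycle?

Yes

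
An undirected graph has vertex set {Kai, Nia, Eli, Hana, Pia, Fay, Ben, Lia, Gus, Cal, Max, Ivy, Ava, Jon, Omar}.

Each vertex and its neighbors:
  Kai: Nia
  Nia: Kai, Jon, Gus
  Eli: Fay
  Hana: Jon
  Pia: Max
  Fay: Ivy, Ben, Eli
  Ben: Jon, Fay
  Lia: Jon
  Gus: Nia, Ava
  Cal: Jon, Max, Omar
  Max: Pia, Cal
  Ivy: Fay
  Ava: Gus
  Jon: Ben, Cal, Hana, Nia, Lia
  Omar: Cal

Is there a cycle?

No

DFS, tracking each vertex's parent; an edge to a visited non-parent vertex closes a cycle.
Start from Jon:
visit Jon (parent –)
  visit Ben (parent Jon)
    Ben–Jon: parent, skip
    visit Fay (parent Ben)
      visit Ivy (parent Fay)
        Ivy–Fay: parent, skip
      Fay–Ben: parent, skip
      visit Eli (parent Fay)
        Eli–Fay: parent, skip
  visit Cal (parent Jon)
    Cal–Jon: parent, skip
    visit Max (parent Cal)
      visit Pia (parent Max)
        Pia–Max: parent, skip
      Max–Cal: parent, skip
    visit Omar (parent Cal)
      Omar–Cal: parent, skip
  visit Hana (parent Jon)
    Hana–Jon: parent, skip
  visit Nia (parent Jon)
    visit Kai (parent Nia)
      Kai–Nia: parent, skip
    Nia–Jon: parent, skip
    visit Gus (parent Nia)
      Gus–Nia: parent, skip
      visit Ava (parent Gus)
        Ava–Gus: parent, skip
  visit Lia (parent Jon)
    Lia–Jon: parent, skip
No non-parent visited neighbor found — the graph is a forest.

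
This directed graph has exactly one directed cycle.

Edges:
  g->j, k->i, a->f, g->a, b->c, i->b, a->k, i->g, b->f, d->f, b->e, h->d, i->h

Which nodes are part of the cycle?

a, g, i, k

DFS with gray/black marking from i:
i gray
  h gray
    d gray
      f gray
      f black
    d black
  h black
  g gray
    j gray
    j black
    a gray
      a→f: f black — skip
      k gray
        k→i: i is gray → back edge
Back edge closes the cycle i → g → a → k → i; its vertices are {a, g, i, k}.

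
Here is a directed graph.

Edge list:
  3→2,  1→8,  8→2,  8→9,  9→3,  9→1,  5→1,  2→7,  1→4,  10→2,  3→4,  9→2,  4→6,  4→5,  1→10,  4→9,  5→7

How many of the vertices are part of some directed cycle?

6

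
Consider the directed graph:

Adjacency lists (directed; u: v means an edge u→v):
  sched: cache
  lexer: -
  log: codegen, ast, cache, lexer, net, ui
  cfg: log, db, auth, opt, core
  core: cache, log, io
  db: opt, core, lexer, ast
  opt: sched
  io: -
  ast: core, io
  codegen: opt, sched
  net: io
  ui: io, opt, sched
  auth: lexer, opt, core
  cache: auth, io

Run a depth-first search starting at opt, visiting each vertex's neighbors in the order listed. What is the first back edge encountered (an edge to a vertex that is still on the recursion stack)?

DFS from opt (visiting each vertex's neighbors in the order listed); mark gray on enter, black on exit:
opt gray
  sched gray
    cache gray
      auth gray
        lexer gray
        lexer black
        auth→opt: opt is gray → back edge
First back edge: auth → opt.

auth->opt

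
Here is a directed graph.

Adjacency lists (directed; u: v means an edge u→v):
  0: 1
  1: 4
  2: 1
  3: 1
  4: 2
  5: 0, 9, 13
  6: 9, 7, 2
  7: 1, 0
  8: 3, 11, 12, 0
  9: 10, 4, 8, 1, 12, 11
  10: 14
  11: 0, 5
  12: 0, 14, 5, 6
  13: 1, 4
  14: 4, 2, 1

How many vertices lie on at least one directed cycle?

9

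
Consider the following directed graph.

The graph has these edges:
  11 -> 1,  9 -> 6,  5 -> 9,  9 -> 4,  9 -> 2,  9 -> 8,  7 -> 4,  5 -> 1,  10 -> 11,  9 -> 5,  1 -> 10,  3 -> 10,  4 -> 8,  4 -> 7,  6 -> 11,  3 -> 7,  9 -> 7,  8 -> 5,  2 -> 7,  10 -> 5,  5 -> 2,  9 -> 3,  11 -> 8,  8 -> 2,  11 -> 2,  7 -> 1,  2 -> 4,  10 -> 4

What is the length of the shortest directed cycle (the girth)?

2

For each vertex v, BFS finds the shortest path from v back to v.
The shortest such closed walk is 9 → 5 → 9, length 2.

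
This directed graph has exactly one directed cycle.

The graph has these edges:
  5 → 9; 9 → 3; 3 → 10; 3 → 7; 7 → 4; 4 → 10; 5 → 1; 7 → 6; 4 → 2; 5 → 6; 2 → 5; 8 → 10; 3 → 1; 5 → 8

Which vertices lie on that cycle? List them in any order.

DFS with gray/black marking from 2:
2 gray
  5 gray
    1 gray
    1 black
    8 gray
      10 gray
      10 black
    8 black
    9 gray
      3 gray
        3→10: 10 black — skip
        7 gray
          4 gray
            4→10: 10 black — skip
            4→2: 2 is gray → back edge
Back edge closes the cycle 2 → 5 → 9 → 3 → 7 → 4 → 2; its vertices are {2, 3, 4, 5, 7, 9}.

2, 3, 4, 5, 7, 9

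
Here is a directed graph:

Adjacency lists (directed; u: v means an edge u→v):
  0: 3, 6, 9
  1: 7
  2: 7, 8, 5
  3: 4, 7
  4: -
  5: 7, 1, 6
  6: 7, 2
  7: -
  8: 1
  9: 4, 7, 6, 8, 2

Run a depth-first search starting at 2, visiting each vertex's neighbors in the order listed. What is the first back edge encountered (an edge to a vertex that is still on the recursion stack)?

6→2

DFS from 2 (visiting each vertex's neighbors in the order listed); mark gray on enter, black on exit:
2 gray
  7 gray
  7 black
  8 gray
    1 gray
      1→7: 7 black — skip
    1 black
  8 black
  5 gray
    5→7: 7 black — skip
    5→1: 1 black — skip
    6 gray
      6→7: 7 black — skip
      6→2: 2 is gray → back edge
First back edge: 6 → 2.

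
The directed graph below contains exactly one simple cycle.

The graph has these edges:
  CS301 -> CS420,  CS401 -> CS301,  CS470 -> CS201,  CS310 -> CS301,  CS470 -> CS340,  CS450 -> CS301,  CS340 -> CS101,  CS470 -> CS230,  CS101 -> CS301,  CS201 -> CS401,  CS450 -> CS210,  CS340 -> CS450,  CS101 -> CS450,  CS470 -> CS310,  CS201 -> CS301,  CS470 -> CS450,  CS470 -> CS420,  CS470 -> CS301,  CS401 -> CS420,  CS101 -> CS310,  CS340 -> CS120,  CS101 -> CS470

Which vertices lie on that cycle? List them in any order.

CS101, CS340, CS470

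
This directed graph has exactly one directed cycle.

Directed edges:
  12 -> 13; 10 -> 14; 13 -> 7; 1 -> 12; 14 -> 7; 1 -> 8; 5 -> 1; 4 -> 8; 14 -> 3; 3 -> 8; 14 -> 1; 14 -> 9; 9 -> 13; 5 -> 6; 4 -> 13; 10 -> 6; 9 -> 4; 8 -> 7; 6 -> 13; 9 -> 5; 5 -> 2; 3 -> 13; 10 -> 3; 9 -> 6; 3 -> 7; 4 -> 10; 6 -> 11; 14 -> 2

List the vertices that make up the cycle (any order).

DFS with gray/black marking from 9:
9 gray
  13 gray
    7 gray
    7 black
  13 black
  5 gray
    6 gray
      6→13: 13 black — skip
      11 gray
      11 black
    6 black
    1 gray
      12 gray
        12→13: 13 black — skip
      12 black
      8 gray
        8→7: 7 black — skip
      8 black
    1 black
    2 gray
    2 black
  5 black
  9→6: 6 black — skip
  4 gray
    10 gray
      14 gray
        3 gray
          3→7: 7 black — skip
          3→13: 13 black — skip
          3→8: 8 black — skip
        3 black
        14→7: 7 black — skip
        14→9: 9 is gray → back edge
Back edge closes the cycle 9 → 4 → 10 → 14 → 9; its vertices are {4, 9, 10, 14}.

4, 9, 10, 14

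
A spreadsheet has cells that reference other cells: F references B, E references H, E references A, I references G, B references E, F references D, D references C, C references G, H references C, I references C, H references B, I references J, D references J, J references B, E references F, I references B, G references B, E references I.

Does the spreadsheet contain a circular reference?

Yes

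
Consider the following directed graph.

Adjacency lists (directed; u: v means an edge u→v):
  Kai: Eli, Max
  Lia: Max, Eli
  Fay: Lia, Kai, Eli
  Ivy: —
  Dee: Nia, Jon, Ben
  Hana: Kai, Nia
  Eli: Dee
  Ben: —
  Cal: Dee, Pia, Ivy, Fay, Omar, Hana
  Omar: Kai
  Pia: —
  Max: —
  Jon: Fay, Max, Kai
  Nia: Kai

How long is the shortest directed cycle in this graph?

For each vertex v, BFS finds the shortest path from v back to v.
The shortest such closed walk is Fay → Eli → Dee → Jon → Fay, length 4.

4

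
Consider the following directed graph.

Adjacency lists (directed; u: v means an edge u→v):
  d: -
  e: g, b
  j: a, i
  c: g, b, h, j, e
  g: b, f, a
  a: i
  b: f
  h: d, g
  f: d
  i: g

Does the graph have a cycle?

Yes

DFS with white/gray/black marking, starting from c:
c gray
  g gray
    b gray
      f gray
        d gray
        d black
      f black
    b black
    g→f: f black — skip
    a gray
      i gray
        i→g: g is gray → back edge
Back edge found, so a cycle exists: g → a → i → g.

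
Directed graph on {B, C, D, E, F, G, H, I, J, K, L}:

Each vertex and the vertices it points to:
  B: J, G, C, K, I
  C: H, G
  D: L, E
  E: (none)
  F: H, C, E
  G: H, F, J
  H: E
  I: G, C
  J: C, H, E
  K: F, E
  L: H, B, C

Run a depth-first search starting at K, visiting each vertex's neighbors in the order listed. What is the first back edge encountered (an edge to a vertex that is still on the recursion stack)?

DFS from K (visiting each vertex's neighbors in the order listed); mark gray on enter, black on exit:
K gray
  F gray
    H gray
      E gray
      E black
    H black
    C gray
      C→H: H black — skip
      G gray
        G→H: H black — skip
        G→F: F is gray → back edge
First back edge: G → F.

G→F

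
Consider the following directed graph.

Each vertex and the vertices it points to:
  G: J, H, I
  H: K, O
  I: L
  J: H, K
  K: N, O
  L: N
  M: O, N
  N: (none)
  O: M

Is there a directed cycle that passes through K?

No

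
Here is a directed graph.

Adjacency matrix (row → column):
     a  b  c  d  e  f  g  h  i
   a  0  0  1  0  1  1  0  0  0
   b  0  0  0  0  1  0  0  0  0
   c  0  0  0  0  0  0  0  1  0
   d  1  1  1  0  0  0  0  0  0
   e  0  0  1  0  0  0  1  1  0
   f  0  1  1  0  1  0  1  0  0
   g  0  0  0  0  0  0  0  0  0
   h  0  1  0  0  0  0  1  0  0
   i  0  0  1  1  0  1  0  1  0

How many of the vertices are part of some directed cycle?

4

A vertex is on a directed cycle iff it belongs to a strongly connected component of size ≥ 2 (or has a self-loop).
The vertices on cycles are {b, c, e, h} — 4 in total.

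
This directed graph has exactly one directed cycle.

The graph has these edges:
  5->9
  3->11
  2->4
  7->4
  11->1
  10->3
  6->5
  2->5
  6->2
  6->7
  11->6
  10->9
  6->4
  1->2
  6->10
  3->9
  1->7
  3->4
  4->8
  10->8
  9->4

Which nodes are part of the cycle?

3, 6, 10, 11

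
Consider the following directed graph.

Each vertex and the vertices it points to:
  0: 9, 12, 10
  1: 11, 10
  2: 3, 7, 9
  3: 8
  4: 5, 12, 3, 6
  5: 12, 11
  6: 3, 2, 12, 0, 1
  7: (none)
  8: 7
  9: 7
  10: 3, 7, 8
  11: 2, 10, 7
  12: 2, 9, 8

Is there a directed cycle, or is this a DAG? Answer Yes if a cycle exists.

No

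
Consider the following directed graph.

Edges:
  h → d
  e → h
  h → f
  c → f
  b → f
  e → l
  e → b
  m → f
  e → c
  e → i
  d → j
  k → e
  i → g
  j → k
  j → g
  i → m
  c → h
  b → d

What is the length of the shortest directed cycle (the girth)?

5

For each vertex v, BFS finds the shortest path from v back to v.
The shortest such closed walk is e → b → d → j → k → e, length 5.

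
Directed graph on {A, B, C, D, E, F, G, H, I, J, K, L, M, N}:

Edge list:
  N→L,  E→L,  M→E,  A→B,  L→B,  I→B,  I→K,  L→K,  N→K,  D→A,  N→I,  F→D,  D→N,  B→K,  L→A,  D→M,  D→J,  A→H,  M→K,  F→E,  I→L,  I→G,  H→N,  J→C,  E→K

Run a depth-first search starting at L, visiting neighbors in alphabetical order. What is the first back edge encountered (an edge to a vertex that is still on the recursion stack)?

DFS from L (visiting neighbors in alphabetical order); mark gray on enter, black on exit:
L gray
  A gray
    B gray
      K gray
      K black
    B black
    H gray
      N gray
        I gray
          I→B: B black — skip
          G gray
          G black
          I→K: K black — skip
          I→L: L is gray → back edge
First back edge: I → L.

I->L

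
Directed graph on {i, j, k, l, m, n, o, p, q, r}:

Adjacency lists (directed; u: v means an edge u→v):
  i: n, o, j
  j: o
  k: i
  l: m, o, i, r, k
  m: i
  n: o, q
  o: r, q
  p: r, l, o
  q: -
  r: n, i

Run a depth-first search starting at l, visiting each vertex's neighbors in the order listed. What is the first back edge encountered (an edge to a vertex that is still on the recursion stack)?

r->n

DFS from l (visiting each vertex's neighbors in the order listed); mark gray on enter, black on exit:
l gray
  m gray
    i gray
      n gray
        o gray
          r gray
            r→n: n is gray → back edge
First back edge: r → n.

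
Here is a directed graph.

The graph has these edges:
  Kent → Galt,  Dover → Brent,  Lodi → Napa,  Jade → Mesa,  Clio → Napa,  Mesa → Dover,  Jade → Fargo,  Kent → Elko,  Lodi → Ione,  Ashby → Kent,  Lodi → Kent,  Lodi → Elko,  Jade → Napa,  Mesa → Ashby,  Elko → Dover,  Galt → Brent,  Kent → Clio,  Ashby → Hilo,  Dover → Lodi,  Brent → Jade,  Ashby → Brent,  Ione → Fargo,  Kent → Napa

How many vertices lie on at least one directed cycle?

9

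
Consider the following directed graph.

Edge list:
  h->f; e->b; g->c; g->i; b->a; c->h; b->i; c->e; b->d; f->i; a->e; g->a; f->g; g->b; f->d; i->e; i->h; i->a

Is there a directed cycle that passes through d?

No

d lies on a cycle iff there is a path from d back to itself.
Exploring from d, it never reaches itself; equivalently, its strongly connected component is a singleton.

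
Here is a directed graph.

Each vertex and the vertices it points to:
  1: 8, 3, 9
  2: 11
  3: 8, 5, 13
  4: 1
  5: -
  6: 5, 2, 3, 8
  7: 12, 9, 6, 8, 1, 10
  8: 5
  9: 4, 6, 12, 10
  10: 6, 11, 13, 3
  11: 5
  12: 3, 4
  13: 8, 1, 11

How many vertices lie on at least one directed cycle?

A vertex is on a directed cycle iff it belongs to a strongly connected component of size ≥ 2 (or has a self-loop).
The vertices on cycles are {1, 3, 4, 6, 9, 10, 12, 13} — 8 in total.

8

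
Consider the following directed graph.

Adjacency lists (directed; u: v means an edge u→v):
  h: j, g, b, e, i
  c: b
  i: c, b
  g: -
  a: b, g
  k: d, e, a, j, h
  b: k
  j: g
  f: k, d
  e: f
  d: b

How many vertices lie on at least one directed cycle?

9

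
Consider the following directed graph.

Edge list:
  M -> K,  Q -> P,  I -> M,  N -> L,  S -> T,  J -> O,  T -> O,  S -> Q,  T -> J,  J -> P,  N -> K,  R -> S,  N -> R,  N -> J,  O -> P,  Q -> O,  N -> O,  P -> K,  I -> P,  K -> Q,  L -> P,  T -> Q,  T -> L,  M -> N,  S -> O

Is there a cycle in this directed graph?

Yes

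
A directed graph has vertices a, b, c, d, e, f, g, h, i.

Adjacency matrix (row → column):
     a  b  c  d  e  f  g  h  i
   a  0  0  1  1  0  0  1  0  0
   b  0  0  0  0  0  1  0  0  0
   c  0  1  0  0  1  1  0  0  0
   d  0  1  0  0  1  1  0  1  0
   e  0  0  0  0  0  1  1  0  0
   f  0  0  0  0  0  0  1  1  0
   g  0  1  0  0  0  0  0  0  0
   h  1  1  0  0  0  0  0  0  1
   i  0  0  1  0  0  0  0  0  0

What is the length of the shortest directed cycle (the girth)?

3

For each vertex v, BFS finds the shortest path from v back to v.
The shortest such closed walk is d → h → a → d, length 3.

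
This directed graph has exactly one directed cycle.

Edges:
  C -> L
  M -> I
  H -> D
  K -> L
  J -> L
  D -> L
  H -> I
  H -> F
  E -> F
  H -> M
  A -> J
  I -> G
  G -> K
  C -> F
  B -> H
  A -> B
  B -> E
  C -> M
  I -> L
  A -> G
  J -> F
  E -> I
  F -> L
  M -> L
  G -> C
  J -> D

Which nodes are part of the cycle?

DFS with gray/black marking from G:
G gray
  K gray
    L gray
    L black
  K black
  C gray
    C→L: L black — skip
    M gray
      M→L: L black — skip
      I gray
        I→L: L black — skip
        I→G: G is gray → back edge
Back edge closes the cycle G → C → M → I → G; its vertices are {C, G, I, M}.

C, G, I, M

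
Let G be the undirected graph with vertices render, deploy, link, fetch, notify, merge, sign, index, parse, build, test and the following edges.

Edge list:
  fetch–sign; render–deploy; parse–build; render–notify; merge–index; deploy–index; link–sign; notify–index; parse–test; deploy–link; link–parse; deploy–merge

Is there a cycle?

DFS, tracking each vertex's parent; an edge to a visited non-parent vertex closes a cycle.
Start from notify:
visit notify (parent –)
  visit render (parent notify)
    visit deploy (parent render)
      visit index (parent deploy)
        index–deploy: parent, skip
        visit merge (parent index)
          merge–index: parent, skip
          merge–deploy: deploy visited and ≠ parent → cycle
Cycle: deploy – index – merge – deploy.

Yes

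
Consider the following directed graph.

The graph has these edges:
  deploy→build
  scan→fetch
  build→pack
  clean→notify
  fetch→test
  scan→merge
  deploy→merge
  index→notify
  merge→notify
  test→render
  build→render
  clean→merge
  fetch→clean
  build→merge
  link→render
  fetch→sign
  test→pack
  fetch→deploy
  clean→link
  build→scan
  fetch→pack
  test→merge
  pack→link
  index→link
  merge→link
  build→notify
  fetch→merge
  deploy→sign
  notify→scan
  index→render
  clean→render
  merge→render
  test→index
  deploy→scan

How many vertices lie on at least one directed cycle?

9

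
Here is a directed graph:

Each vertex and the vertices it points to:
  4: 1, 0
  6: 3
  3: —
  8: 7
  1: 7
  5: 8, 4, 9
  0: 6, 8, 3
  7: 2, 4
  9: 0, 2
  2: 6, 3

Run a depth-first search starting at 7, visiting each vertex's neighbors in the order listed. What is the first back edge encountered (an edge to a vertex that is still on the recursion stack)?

DFS from 7 (visiting each vertex's neighbors in the order listed); mark gray on enter, black on exit:
7 gray
  2 gray
    6 gray
      3 gray
      3 black
    6 black
    2→3: 3 black — skip
  2 black
  4 gray
    1 gray
      1→7: 7 is gray → back edge
First back edge: 1 → 7.

1->7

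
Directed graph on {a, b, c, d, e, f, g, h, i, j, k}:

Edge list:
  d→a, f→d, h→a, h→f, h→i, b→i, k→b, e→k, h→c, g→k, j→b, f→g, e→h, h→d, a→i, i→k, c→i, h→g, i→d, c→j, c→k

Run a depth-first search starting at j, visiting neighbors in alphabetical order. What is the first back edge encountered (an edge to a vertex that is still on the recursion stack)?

a→i

DFS from j (visiting neighbors in alphabetical order); mark gray on enter, black on exit:
j gray
  b gray
    i gray
      d gray
        a gray
          a→i: i is gray → back edge
First back edge: a → i.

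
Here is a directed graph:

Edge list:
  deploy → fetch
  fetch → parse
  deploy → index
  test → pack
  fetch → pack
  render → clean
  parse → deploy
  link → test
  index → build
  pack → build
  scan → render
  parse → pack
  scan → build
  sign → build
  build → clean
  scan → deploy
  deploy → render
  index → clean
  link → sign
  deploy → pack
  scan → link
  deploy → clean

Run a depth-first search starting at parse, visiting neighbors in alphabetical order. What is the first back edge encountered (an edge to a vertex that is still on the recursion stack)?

fetch->parse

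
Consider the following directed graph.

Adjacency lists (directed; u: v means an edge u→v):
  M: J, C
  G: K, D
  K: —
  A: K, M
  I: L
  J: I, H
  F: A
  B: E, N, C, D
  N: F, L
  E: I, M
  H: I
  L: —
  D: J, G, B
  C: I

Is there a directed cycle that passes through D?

Yes

D is on a cycle iff D can reach itself via ≥1 edge.
D → G → D — yes.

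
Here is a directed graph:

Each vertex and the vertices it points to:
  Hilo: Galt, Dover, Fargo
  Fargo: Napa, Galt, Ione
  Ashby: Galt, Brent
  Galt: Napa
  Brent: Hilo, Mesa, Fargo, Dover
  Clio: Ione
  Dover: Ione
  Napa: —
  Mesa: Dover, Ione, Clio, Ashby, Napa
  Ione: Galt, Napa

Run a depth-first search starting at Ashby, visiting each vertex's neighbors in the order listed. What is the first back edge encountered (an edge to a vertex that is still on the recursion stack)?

DFS from Ashby (visiting each vertex's neighbors in the order listed); mark gray on enter, black on exit:
Ashby gray
  Galt gray
    Napa gray
    Napa black
  Galt black
  Brent gray
    Hilo gray
      Hilo→Galt: Galt black — skip
      Dover gray
        Ione gray
          Ione→Galt: Galt black — skip
          Ione→Napa: Napa black — skip
        Ione black
      Dover black
      Fargo gray
        Fargo→Napa: Napa black — skip
        Fargo→Galt: Galt black — skip
        Fargo→Ione: Ione black — skip
      Fargo black
    Hilo black
    Mesa gray
      Mesa→Dover: Dover black — skip
      Mesa→Ione: Ione black — skip
      Clio gray
        Clio→Ione: Ione black — skip
      Clio black
      Mesa→Ashby: Ashby is gray → back edge
First back edge: Mesa → Ashby.

Mesa→Ashby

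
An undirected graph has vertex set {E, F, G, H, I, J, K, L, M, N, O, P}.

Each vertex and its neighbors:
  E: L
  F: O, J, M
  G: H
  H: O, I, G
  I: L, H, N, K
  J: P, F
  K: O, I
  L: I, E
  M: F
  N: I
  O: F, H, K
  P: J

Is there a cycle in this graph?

DFS, tracking each vertex's parent; an edge to a visited non-parent vertex closes a cycle.
Start from J:
visit J (parent –)
  visit P (parent J)
    P–J: parent, skip
  visit F (parent J)
    visit O (parent F)
      O–F: parent, skip
      visit H (parent O)
        H–O: parent, skip
        visit I (parent H)
          visit L (parent I)
            L–I: parent, skip
            visit E (parent L)
              E–L: parent, skip
          I–H: parent, skip
          visit N (parent I)
            N–I: parent, skip
          visit K (parent I)
            K–O: O visited and ≠ parent → cycle
Cycle: O – H – I – K – O.

Yes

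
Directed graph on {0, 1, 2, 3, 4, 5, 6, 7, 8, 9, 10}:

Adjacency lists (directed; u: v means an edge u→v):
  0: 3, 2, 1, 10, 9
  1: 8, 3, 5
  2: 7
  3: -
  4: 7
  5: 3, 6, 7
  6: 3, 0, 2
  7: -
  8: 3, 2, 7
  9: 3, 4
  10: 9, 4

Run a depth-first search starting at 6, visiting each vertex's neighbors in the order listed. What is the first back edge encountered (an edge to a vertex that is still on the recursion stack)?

5->6

DFS from 6 (visiting each vertex's neighbors in the order listed); mark gray on enter, black on exit:
6 gray
  3 gray
  3 black
  0 gray
    0→3: 3 black — skip
    2 gray
      7 gray
      7 black
    2 black
    1 gray
      8 gray
        8→3: 3 black — skip
        8→2: 2 black — skip
        8→7: 7 black — skip
      8 black
      1→3: 3 black — skip
      5 gray
        5→3: 3 black — skip
        5→6: 6 is gray → back edge
First back edge: 5 → 6.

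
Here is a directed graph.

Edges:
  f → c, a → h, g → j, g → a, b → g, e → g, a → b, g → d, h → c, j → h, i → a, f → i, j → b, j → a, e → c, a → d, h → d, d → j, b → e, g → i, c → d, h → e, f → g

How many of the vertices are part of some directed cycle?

A vertex is on a directed cycle iff it belongs to a strongly connected component of size ≥ 2 (or has a self-loop).
The vertices on cycles are {a, b, c, d, e, g, h, i, j} — 9 in total.

9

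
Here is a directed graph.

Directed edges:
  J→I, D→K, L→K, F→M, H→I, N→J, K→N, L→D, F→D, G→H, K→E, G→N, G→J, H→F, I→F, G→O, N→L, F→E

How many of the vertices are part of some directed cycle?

7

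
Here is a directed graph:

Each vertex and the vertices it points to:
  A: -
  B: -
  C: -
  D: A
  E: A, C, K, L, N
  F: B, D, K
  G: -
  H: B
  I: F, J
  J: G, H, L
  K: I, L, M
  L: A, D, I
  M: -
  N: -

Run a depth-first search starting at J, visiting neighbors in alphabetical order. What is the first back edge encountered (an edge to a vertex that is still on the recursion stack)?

K→I

DFS from J (visiting neighbors in alphabetical order); mark gray on enter, black on exit:
J gray
  G gray
  G black
  H gray
    B gray
    B black
  H black
  L gray
    A gray
    A black
    D gray
      D→A: A black — skip
    D black
    I gray
      F gray
        F→B: B black — skip
        F→D: D black — skip
        K gray
          K→I: I is gray → back edge
First back edge: K → I.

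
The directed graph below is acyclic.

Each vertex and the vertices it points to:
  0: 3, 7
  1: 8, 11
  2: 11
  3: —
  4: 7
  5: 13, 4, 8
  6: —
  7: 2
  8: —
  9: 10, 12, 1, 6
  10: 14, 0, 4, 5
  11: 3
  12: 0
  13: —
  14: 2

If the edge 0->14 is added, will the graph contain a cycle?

Adding 0→14 creates a cycle iff 14 can already reach 0.
Explore from 14: no path reaches 0. The graph stays acyclic.

No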